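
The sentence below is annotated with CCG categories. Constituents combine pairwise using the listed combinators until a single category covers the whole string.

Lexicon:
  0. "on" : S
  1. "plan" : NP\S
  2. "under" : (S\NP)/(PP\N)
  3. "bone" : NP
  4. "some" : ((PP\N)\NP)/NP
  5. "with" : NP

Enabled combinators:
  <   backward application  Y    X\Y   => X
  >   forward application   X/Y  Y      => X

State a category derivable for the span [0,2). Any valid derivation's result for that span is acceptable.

[0,6] S   <
  [0,2] NP   <
    [0,1] "on" : S
    [1,2] "plan" : NP\S
  [2,6] S\NP   >
    [2,3] "under" : (S\NP)/(PP\N)
    [3,6] PP\N   <
      [3,4] "bone" : NP
      [4,6] (PP\N)\NP   >
        [4,5] "some" : ((PP\N)\NP)/NP
        [5,6] "with" : NP

NP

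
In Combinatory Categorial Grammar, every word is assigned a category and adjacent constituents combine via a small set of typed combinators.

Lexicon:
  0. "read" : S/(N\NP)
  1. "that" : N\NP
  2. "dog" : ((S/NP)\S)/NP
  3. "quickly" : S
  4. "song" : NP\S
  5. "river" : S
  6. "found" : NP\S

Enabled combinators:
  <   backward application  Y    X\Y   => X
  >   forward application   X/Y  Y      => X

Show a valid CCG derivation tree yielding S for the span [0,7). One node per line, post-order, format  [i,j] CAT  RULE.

[0,7] S   >
  [0,5] S/NP   <
    [0,2] S   >
      [0,1] "read" : S/(N\NP)
      [1,2] "that" : N\NP
    [2,5] (S/NP)\S   >
      [2,3] "dog" : ((S/NP)\S)/NP
      [3,5] NP   <
        [3,4] "quickly" : S
        [4,5] "song" : NP\S
  [5,7] NP   <
    [5,6] "river" : S
    [6,7] "found" : NP\S

[0,1] S/(N\NP)  lex  "read"
[1,2] N\NP  lex  "that"
[0,2] S  >  k=1
[2,3] ((S/NP)\S)/NP  lex  "dog"
[3,4] S  lex  "quickly"
[4,5] NP\S  lex  "song"
[3,5] NP  <  k=4
[2,5] (S/NP)\S  >  k=3
[0,5] S/NP  <  k=2
[5,6] S  lex  "river"
[6,7] NP\S  lex  "found"
[5,7] NP  <  k=6
[0,7] S  >  k=5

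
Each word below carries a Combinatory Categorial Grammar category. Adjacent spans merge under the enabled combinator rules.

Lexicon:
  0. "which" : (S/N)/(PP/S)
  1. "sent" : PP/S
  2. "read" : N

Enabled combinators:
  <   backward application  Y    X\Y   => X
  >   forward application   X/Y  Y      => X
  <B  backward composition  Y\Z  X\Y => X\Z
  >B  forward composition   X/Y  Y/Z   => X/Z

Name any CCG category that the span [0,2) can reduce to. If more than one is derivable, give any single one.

[0,3] S   >
  [0,2] S/N   >
    [0,1] "which" : (S/N)/(PP/S)
    [1,2] "sent" : PP/S
  [2,3] "read" : N

S/N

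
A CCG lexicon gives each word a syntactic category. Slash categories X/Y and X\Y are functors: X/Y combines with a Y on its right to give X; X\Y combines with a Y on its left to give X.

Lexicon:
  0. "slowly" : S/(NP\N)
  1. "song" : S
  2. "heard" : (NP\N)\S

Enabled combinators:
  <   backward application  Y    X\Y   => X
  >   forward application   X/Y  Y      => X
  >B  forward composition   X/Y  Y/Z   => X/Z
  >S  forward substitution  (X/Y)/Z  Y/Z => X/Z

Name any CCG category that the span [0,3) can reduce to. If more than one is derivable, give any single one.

[0,3] S   >
  [0,1] "slowly" : S/(NP\N)
  [1,3] NP\N   <
    [1,2] "song" : S
    [2,3] "heard" : (NP\N)\S

S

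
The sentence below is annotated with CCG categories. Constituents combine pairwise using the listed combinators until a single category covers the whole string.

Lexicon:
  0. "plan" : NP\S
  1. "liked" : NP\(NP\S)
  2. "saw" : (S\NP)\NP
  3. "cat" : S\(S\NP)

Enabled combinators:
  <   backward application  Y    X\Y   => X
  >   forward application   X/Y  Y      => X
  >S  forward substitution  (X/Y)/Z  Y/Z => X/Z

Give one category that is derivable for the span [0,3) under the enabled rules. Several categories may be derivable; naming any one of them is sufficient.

[0,4] S   <
  [0,3] S\NP   <
    [0,2] NP   <
      [0,1] "plan" : NP\S
      [1,2] "liked" : NP\(NP\S)
    [2,3] "saw" : (S\NP)\NP
  [3,4] "cat" : S\(S\NP)

S\NP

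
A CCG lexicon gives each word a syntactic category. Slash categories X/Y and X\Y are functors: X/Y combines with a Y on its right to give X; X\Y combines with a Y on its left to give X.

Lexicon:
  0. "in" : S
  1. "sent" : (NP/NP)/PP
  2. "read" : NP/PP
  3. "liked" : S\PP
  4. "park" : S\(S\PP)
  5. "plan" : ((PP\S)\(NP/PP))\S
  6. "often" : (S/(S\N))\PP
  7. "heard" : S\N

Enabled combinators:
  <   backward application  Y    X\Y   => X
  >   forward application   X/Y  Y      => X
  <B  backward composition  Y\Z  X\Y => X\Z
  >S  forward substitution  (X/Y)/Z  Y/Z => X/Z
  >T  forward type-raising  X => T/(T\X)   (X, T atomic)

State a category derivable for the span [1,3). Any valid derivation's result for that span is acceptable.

[0,8] S   >
  [0,7] S/(S\N)   <
    [0,6] PP   <
      [0,1] "in" : S
      [1,6] PP\S   <
        [1,3] NP/PP   >S
          [1,2] "sent" : (NP/NP)/PP
          [2,3] "read" : NP/PP
        [3,6] (PP\S)\(NP/PP)   <
          [3,5] S   <
            [3,4] "liked" : S\PP
            [4,5] "park" : S\(S\PP)
          [5,6] "plan" : ((PP\S)\(NP/PP))\S
    [6,7] "often" : (S/(S\N))\PP
  [7,8] "heard" : S\N

NP/PP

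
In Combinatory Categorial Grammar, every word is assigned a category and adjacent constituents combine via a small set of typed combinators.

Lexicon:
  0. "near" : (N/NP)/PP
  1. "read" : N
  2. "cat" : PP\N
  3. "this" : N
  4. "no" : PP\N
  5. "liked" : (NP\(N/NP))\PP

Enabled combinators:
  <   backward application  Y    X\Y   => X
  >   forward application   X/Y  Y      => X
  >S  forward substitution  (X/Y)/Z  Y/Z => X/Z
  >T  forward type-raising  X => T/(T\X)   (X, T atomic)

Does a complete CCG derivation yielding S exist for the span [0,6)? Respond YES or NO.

(N/NP)/PP N PP\N N PP\N (NP\(N/NP))\PP
CKY chart[0,6] = {N/(N\NP), NP, NP/(NP\NP), PP/(PP\NP), S/(S\NP)}; S ∉ chart

NO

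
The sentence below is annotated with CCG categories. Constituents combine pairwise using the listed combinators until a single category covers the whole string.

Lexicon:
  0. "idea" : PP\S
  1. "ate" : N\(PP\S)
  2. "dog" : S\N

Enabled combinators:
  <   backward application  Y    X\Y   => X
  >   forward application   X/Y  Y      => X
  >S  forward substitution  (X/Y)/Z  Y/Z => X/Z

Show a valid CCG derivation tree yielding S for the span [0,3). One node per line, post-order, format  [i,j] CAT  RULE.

[0,1] PP\S  lex  "idea"
[1,2] N\(PP\S)  lex  "ate"
[0,2] N  <  k=1
[2,3] S\N  lex  "dog"
[0,3] S  <  k=2

[0,3] S   <
  [0,2] N   <
    [0,1] "idea" : PP\S
    [1,2] "ate" : N\(PP\S)
  [2,3] "dog" : S\N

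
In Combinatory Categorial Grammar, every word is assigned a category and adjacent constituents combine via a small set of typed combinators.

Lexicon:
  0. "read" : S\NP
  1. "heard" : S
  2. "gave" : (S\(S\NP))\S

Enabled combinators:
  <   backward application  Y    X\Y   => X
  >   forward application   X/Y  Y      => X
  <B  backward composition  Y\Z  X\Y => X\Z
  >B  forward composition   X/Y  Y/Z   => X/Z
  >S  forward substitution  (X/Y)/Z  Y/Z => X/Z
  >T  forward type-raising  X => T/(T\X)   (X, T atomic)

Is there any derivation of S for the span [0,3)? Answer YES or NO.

[0,3] S   <
  [0,1] "read" : S\NP
  [1,3] S\(S\NP)   <
    [1,2] "heard" : S
    [2,3] "gave" : (S\(S\NP))\S

YES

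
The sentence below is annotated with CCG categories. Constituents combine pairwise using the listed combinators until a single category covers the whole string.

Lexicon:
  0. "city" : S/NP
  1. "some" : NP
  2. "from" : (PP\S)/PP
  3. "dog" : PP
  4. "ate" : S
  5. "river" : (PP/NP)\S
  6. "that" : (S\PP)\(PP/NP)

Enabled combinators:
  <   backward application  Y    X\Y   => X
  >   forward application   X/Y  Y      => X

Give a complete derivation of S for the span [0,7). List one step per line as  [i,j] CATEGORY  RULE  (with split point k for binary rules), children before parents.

[0,1] S/NP  lex  "city"
[1,2] NP  lex  "some"
[0,2] S  >  k=1
[2,3] (PP\S)/PP  lex  "from"
[3,4] PP  lex  "dog"
[2,4] PP\S  >  k=3
[0,4] PP  <  k=2
[4,5] S  lex  "ate"
[5,6] (PP/NP)\S  lex  "river"
[4,6] PP/NP  <  k=5
[6,7] (S\PP)\(PP/NP)  lex  "that"
[4,7] S\PP  <  k=6
[0,7] S  <  k=4

[0,7] S   <
  [0,4] PP   <
    [0,2] S   >
      [0,1] "city" : S/NP
      [1,2] "some" : NP
    [2,4] PP\S   >
      [2,3] "from" : (PP\S)/PP
      [3,4] "dog" : PP
  [4,7] S\PP   <
    [4,6] PP/NP   <
      [4,5] "ate" : S
      [5,6] "river" : (PP/NP)\S
    [6,7] "that" : (S\PP)\(PP/NP)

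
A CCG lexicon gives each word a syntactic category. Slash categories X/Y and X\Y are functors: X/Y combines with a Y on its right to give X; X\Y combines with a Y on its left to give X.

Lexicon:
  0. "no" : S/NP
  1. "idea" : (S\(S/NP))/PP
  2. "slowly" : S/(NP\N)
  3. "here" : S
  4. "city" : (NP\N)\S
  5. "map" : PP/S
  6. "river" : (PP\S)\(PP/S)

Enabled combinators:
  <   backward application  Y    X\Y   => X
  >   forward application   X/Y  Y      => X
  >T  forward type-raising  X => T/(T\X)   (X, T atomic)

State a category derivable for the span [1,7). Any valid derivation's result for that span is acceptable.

S\(S/NP)

[0,7] S   <
  [0,1] "no" : S/NP
  [1,7] S\(S/NP)   >
    [1,2] "idea" : (S\(S/NP))/PP
    [2,7] PP   <
      [2,5] S   >
        [2,3] "slowly" : S/(NP\N)
        [3,5] NP\N   <
          [3,4] "here" : S
          [4,5] "city" : (NP\N)\S
      [5,7] PP\S   <
        [5,6] "map" : PP/S
        [6,7] "river" : (PP\S)\(PP/S)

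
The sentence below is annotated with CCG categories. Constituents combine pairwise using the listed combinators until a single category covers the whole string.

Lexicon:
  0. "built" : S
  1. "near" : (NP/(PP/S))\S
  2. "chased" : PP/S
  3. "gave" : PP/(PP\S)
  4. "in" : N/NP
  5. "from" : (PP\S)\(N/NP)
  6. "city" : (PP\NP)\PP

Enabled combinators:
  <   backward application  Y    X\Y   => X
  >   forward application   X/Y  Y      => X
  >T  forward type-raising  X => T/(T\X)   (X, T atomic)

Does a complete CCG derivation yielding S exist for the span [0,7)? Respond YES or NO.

S (NP/(PP/S))\S PP/S PP/(PP\S) N/NP (PP\S)\(N/NP) (PP\NP)\PP
CKY chart[0,7] = {N/(N\PP), NP/(NP\PP), PP, PP/(PP\PP), S/(S\PP)}; S ∉ chart

NO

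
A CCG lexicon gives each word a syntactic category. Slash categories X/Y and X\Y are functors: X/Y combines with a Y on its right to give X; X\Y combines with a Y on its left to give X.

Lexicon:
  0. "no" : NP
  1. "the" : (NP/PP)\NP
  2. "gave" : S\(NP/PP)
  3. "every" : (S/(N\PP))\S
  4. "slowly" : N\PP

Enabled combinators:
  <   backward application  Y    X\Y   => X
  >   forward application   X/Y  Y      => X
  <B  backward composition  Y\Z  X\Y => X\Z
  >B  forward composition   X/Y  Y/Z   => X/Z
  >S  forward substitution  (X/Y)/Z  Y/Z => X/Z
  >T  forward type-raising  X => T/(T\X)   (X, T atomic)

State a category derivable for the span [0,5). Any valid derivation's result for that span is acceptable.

S

[0,5] S   >
  [0,4] S/(N\PP)   <
    [0,3] S   <
      [0,1] "no" : NP
      [1,3] S\NP   <B
        [1,2] "the" : (NP/PP)\NP
        [2,3] "gave" : S\(NP/PP)
    [3,4] "every" : (S/(N\PP))\S
  [4,5] "slowly" : N\PP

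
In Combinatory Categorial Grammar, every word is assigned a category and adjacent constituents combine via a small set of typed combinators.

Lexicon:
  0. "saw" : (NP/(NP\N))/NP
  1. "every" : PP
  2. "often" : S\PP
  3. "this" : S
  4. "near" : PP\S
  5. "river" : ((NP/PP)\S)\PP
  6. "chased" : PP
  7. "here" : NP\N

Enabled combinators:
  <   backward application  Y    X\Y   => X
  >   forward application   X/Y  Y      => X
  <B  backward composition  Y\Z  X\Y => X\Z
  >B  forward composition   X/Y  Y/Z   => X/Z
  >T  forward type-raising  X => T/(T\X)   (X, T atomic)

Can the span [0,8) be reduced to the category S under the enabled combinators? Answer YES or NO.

(NP/(NP\N))/NP PP S\PP S PP\S ((NP/PP)\S)\PP PP NP\N
CKY chart[0,8] = {N/(N\NP), NP, NP/(NP\NP), PP/(PP\NP), S/(S\NP)}; S ∉ chart

NO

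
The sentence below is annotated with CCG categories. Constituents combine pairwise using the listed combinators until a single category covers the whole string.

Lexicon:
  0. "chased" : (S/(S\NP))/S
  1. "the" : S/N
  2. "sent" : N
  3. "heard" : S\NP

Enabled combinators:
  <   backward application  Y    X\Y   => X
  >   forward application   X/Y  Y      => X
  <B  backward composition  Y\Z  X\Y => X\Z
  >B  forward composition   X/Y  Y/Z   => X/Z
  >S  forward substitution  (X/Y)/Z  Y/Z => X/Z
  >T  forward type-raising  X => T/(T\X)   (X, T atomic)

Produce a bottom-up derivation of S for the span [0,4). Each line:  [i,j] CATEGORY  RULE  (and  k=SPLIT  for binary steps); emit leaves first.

[0,4] S   >
  [0,3] S/(S\NP)   >
    [0,1] "chased" : (S/(S\NP))/S
    [1,3] S   >
      [1,2] "the" : S/N
      [2,3] "sent" : N
  [3,4] "heard" : S\NP

[0,1] (S/(S\NP))/S  lex  "chased"
[1,2] S/N  lex  "the"
[2,3] N  lex  "sent"
[1,3] S  >  k=2
[0,3] S/(S\NP)  >  k=1
[3,4] S\NP  lex  "heard"
[0,4] S  >  k=3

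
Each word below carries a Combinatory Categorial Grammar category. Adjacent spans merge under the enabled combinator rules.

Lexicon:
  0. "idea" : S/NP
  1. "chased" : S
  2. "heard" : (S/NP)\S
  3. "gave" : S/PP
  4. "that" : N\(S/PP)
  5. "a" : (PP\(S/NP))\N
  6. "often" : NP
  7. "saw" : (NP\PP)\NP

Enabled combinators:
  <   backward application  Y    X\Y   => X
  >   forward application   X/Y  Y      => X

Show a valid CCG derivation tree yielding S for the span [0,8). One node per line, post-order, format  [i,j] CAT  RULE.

[0,8] S   >
  [0,1] "idea" : S/NP
  [1,8] NP   <
    [1,6] PP   <
      [1,3] S/NP   <
        [1,2] "chased" : S
        [2,3] "heard" : (S/NP)\S
      [3,6] PP\(S/NP)   <
        [3,5] N   <
          [3,4] "gave" : S/PP
          [4,5] "that" : N\(S/PP)
        [5,6] "a" : (PP\(S/NP))\N
    [6,8] NP\PP   <
      [6,7] "often" : NP
      [7,8] "saw" : (NP\PP)\NP

[0,1] S/NP  lex  "idea"
[1,2] S  lex  "chased"
[2,3] (S/NP)\S  lex  "heard"
[1,3] S/NP  <  k=2
[3,4] S/PP  lex  "gave"
[4,5] N\(S/PP)  lex  "that"
[3,5] N  <  k=4
[5,6] (PP\(S/NP))\N  lex  "a"
[3,6] PP\(S/NP)  <  k=5
[1,6] PP  <  k=3
[6,7] NP  lex  "often"
[7,8] (NP\PP)\NP  lex  "saw"
[6,8] NP\PP  <  k=7
[1,8] NP  <  k=6
[0,8] S  >  k=1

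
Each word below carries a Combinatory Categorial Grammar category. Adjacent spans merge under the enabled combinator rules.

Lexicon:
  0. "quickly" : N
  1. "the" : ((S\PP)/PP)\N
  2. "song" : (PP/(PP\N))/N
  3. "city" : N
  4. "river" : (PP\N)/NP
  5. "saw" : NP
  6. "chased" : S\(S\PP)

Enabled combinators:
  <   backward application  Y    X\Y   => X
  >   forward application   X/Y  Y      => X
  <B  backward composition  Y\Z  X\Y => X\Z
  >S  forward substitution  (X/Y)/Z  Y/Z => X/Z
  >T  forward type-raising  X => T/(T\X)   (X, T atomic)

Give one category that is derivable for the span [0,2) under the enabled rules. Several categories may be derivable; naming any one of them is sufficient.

(S\PP)/PP

[0,7] S   <
  [0,6] S\PP   >
    [0,2] (S\PP)/PP   <
      [0,1] "quickly" : N
      [1,2] "the" : ((S\PP)/PP)\N
    [2,6] PP   >
      [2,4] PP/(PP\N)   >
        [2,3] "song" : (PP/(PP\N))/N
        [3,4] "city" : N
      [4,6] PP\N   >
        [4,5] "river" : (PP\N)/NP
        [5,6] "saw" : NP
  [6,7] "chased" : S\(S\PP)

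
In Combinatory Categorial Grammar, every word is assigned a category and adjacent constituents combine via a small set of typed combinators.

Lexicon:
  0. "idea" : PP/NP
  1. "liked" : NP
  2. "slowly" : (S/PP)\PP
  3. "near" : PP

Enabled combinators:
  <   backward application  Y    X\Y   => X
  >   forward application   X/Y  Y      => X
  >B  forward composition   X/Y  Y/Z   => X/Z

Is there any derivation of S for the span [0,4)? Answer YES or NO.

YES

[0,4] S   >
  [0,3] S/PP   <
    [0,2] PP   >
      [0,1] "idea" : PP/NP
      [1,2] "liked" : NP
    [2,3] "slowly" : (S/PP)\PP
  [3,4] "near" : PP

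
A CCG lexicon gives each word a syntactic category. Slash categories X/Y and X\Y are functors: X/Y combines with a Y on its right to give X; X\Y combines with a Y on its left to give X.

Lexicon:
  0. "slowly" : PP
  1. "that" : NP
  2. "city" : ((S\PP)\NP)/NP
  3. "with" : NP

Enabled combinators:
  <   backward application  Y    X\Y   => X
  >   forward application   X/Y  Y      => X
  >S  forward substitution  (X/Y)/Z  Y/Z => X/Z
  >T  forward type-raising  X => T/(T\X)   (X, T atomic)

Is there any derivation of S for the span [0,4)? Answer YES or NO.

[0,4] S   >
  [0,1] S/(S\PP)   >T
    [0,1] "slowly" : PP
  [1,4] S\PP   <
    [1,2] "that" : NP
    [2,4] (S\PP)\NP   >
      [2,3] "city" : ((S\PP)\NP)/NP
      [3,4] "with" : NP

YES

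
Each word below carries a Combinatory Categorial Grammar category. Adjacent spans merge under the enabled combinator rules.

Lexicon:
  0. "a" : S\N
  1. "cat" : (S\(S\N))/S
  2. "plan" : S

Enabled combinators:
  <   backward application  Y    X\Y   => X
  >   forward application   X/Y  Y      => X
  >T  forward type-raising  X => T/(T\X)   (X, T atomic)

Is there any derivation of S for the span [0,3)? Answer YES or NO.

YES

[0,3] S   <
  [0,1] "a" : S\N
  [1,3] S\(S\N)   >
    [1,2] "cat" : (S\(S\N))/S
    [2,3] "plan" : S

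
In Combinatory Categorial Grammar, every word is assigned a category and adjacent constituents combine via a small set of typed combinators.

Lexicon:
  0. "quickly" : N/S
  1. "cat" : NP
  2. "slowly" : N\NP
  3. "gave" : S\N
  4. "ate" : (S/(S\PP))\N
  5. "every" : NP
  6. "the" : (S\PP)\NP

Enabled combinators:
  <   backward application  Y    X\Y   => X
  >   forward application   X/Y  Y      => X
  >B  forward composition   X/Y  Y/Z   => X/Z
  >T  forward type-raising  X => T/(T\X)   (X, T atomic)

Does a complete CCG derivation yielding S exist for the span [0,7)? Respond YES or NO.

[0,7] S   >
  [0,5] S/(S\PP)   <
    [0,4] N   >
      [0,1] "quickly" : N/S
      [1,4] S   <
        [1,3] N   <
          [1,2] "cat" : NP
          [2,3] "slowly" : N\NP
        [3,4] "gave" : S\N
    [4,5] "ate" : (S/(S\PP))\N
  [5,7] S\PP   <
    [5,6] "every" : NP
    [6,7] "the" : (S\PP)\NP

YES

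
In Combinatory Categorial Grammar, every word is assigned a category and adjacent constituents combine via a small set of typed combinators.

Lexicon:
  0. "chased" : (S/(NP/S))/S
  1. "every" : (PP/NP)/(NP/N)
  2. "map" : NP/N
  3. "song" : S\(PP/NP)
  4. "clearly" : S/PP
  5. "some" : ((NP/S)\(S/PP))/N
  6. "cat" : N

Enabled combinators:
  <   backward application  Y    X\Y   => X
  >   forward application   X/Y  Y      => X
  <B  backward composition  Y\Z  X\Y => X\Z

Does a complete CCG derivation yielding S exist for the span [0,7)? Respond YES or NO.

YES

[0,7] S   >
  [0,4] S/(NP/S)   >
    [0,1] "chased" : (S/(NP/S))/S
    [1,4] S   <
      [1,3] PP/NP   >
        [1,2] "every" : (PP/NP)/(NP/N)
        [2,3] "map" : NP/N
      [3,4] "song" : S\(PP/NP)
  [4,7] NP/S   <
    [4,5] "clearly" : S/PP
    [5,7] (NP/S)\(S/PP)   >
      [5,6] "some" : ((NP/S)\(S/PP))/N
      [6,7] "cat" : N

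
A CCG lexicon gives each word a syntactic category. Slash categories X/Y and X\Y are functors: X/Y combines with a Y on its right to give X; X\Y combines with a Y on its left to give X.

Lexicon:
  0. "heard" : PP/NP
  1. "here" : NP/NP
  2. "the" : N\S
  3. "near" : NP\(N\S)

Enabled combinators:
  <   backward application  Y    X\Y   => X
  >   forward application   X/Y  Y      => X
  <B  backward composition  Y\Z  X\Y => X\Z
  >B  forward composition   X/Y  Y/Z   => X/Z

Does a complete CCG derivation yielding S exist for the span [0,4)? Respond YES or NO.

PP/NP NP/NP N\S NP\(N\S)
CKY chart[0,4] = {PP}; S ∉ chart

NO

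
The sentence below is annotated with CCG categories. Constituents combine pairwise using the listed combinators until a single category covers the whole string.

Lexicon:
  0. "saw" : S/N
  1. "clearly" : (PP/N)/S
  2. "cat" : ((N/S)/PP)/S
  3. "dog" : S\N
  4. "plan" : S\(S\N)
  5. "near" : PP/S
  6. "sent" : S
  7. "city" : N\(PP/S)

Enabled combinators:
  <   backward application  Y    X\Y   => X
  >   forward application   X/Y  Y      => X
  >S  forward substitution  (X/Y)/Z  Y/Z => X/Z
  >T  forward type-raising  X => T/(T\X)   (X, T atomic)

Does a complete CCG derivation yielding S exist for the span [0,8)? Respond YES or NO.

[0,8] S   >
  [0,1] "saw" : S/N
  [1,8] N   <
    [1,7] PP/S   >S
      [1,2] "clearly" : (PP/N)/S
      [2,7] N/S   >
        [2,5] (N/S)/PP   >
          [2,3] "cat" : ((N/S)/PP)/S
          [3,5] S   <
            [3,4] "dog" : S\N
            [4,5] "plan" : S\(S\N)
        [5,7] PP   >
          [5,6] "near" : PP/S
          [6,7] "sent" : S
    [7,8] "city" : N\(PP/S)

YES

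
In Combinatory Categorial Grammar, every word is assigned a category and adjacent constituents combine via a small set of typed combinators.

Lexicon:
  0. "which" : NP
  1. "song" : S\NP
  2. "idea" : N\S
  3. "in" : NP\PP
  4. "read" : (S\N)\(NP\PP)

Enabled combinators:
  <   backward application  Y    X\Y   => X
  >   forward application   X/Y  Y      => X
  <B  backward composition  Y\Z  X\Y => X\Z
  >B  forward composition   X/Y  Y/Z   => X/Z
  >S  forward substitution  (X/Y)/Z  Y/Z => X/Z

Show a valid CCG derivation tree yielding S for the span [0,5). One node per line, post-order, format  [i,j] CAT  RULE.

[0,5] S   <
  [0,3] N   <
    [0,2] S   <
      [0,1] "which" : NP
      [1,2] "song" : S\NP
    [2,3] "idea" : N\S
  [3,5] S\N   <
    [3,4] "in" : NP\PP
    [4,5] "read" : (S\N)\(NP\PP)

[0,1] NP  lex  "which"
[1,2] S\NP  lex  "song"
[0,2] S  <  k=1
[2,3] N\S  lex  "idea"
[0,3] N  <  k=2
[3,4] NP\PP  lex  "in"
[4,5] (S\N)\(NP\PP)  lex  "read"
[3,5] S\N  <  k=4
[0,5] S  <  k=3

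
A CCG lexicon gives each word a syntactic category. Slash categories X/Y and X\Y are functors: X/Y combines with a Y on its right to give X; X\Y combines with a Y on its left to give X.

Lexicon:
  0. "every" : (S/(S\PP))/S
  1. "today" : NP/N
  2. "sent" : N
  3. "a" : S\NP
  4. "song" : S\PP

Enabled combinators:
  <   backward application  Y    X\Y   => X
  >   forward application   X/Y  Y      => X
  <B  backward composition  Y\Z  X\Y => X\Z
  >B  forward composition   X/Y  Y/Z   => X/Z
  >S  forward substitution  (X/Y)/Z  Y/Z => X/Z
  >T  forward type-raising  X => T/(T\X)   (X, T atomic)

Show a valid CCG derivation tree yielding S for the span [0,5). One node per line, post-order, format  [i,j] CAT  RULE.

[0,1] (S/(S\PP))/S  lex  "every"
[1,2] NP/N  lex  "today"
[2,3] N  lex  "sent"
[1,3] NP  >  k=2
[3,4] S\NP  lex  "a"
[1,4] S  <  k=3
[0,4] S/(S\PP)  >  k=1
[4,5] S\PP  lex  "song"
[0,5] S  >  k=4

[0,5] S   >
  [0,4] S/(S\PP)   >
    [0,1] "every" : (S/(S\PP))/S
    [1,4] S   <
      [1,3] NP   >
        [1,2] "today" : NP/N
        [2,3] "sent" : N
      [3,4] "a" : S\NP
  [4,5] "song" : S\PP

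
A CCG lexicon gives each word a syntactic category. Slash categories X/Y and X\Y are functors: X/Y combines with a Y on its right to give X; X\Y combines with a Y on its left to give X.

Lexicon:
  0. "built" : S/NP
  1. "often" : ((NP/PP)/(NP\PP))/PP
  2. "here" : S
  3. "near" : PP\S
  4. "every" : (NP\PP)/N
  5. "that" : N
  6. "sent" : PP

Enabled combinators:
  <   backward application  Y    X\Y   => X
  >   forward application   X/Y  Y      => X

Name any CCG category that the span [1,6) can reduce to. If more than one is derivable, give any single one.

NP/PP

[0,7] S   >
  [0,1] "built" : S/NP
  [1,7] NP   >
    [1,6] NP/PP   >
      [1,4] (NP/PP)/(NP\PP)   >
        [1,2] "often" : ((NP/PP)/(NP\PP))/PP
        [2,4] PP   <
          [2,3] "here" : S
          [3,4] "near" : PP\S
      [4,6] NP\PP   >
        [4,5] "every" : (NP\PP)/N
        [5,6] "that" : N
    [6,7] "sent" : PP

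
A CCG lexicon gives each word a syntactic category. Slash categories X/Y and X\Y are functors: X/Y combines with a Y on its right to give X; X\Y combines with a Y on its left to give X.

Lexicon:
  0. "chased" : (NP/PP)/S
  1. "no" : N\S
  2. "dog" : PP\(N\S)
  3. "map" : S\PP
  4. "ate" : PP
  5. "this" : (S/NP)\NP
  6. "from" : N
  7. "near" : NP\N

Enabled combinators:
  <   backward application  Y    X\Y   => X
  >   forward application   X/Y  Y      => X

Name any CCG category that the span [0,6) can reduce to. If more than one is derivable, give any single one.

[0,8] S   >
  [0,6] S/NP   <
    [0,5] NP   >
      [0,4] NP/PP   >
        [0,1] "chased" : (NP/PP)/S
        [1,4] S   <
          [1,3] PP   <
            [1,2] "no" : N\S
            [2,3] "dog" : PP\(N\S)
          [3,4] "map" : S\PP
      [4,5] "ate" : PP
    [5,6] "this" : (S/NP)\NP
  [6,8] NP   <
    [6,7] "from" : N
    [7,8] "near" : NP\N

S/NP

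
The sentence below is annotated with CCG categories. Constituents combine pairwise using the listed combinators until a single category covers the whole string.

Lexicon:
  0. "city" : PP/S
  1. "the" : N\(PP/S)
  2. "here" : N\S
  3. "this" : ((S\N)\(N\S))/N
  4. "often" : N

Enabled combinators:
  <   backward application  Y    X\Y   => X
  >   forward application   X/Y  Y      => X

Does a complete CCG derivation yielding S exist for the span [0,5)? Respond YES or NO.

YES

[0,5] S   <
  [0,2] N   <
    [0,1] "city" : PP/S
    [1,2] "the" : N\(PP/S)
  [2,5] S\N   <
    [2,3] "here" : N\S
    [3,5] (S\N)\(N\S)   >
      [3,4] "this" : ((S\N)\(N\S))/N
      [4,5] "often" : N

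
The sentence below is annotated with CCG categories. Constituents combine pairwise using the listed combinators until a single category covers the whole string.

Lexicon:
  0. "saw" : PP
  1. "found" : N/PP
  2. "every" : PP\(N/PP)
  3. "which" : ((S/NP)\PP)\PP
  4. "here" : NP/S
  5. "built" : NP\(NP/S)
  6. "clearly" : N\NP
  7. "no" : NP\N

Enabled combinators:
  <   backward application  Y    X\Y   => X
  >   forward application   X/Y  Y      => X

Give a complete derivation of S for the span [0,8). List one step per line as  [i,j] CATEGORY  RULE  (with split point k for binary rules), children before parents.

[0,1] PP  lex  "saw"
[1,2] N/PP  lex  "found"
[2,3] PP\(N/PP)  lex  "every"
[1,3] PP  <  k=2
[3,4] ((S/NP)\PP)\PP  lex  "which"
[1,4] (S/NP)\PP  <  k=3
[0,4] S/NP  <  k=1
[4,5] NP/S  lex  "here"
[5,6] NP\(NP/S)  lex  "built"
[4,6] NP  <  k=5
[6,7] N\NP  lex  "clearly"
[4,7] N  <  k=6
[7,8] NP\N  lex  "no"
[4,8] NP  <  k=7
[0,8] S  >  k=4

[0,8] S   >
  [0,4] S/NP   <
    [0,1] "saw" : PP
    [1,4] (S/NP)\PP   <
      [1,3] PP   <
        [1,2] "found" : N/PP
        [2,3] "every" : PP\(N/PP)
      [3,4] "which" : ((S/NP)\PP)\PP
  [4,8] NP   <
    [4,7] N   <
      [4,6] NP   <
        [4,5] "here" : NP/S
        [5,6] "built" : NP\(NP/S)
      [6,7] "clearly" : N\NP
    [7,8] "no" : NP\N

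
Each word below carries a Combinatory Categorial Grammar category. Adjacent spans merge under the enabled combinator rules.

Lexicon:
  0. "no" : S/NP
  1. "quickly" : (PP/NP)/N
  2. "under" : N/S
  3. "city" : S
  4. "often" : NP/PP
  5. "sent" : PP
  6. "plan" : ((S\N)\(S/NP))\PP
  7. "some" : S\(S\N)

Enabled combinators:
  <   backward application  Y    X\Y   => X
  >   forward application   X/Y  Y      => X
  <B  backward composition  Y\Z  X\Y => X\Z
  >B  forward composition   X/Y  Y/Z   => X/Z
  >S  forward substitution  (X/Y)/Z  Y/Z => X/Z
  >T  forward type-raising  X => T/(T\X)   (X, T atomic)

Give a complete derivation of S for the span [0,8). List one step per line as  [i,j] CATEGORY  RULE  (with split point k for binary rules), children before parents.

[0,1] S/NP  lex  "no"
[1,2] (PP/NP)/N  lex  "quickly"
[2,3] N/S  lex  "under"
[3,4] S  lex  "city"
[2,4] N  >  k=3
[1,4] PP/NP  >  k=2
[4,5] NP/PP  lex  "often"
[5,6] PP  lex  "sent"
[4,6] NP  >  k=5
[1,6] PP  >  k=4
[6,7] ((S\N)\(S/NP))\PP  lex  "plan"
[1,7] (S\N)\(S/NP)  <  k=6
[0,7] S\N  <  k=1
[7,8] S\(S\N)  lex  "some"
[0,8] S  <  k=7

[0,8] S   <
  [0,7] S\N   <
    [0,1] "no" : S/NP
    [1,7] (S\N)\(S/NP)   <
      [1,6] PP   >
        [1,4] PP/NP   >
          [1,2] "quickly" : (PP/NP)/N
          [2,4] N   >
            [2,3] "under" : N/S
            [3,4] "city" : S
        [4,6] NP   >
          [4,5] "often" : NP/PP
          [5,6] "sent" : PP
      [6,7] "plan" : ((S\N)\(S/NP))\PP
  [7,8] "some" : S\(S\N)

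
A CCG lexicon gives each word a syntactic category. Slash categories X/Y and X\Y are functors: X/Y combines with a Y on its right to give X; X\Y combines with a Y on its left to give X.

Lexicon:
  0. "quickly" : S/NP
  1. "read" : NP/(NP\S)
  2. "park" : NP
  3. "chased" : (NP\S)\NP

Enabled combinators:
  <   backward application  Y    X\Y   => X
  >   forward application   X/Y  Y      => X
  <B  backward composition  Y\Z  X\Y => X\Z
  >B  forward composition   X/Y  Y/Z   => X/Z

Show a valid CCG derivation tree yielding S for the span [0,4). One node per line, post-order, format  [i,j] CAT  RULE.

[0,4] S   >
  [0,1] "quickly" : S/NP
  [1,4] NP   >
    [1,2] "read" : NP/(NP\S)
    [2,4] NP\S   <
      [2,3] "park" : NP
      [3,4] "chased" : (NP\S)\NP

[0,1] S/NP  lex  "quickly"
[1,2] NP/(NP\S)  lex  "read"
[2,3] NP  lex  "park"
[3,4] (NP\S)\NP  lex  "chased"
[2,4] NP\S  <  k=3
[1,4] NP  >  k=2
[0,4] S  >  k=1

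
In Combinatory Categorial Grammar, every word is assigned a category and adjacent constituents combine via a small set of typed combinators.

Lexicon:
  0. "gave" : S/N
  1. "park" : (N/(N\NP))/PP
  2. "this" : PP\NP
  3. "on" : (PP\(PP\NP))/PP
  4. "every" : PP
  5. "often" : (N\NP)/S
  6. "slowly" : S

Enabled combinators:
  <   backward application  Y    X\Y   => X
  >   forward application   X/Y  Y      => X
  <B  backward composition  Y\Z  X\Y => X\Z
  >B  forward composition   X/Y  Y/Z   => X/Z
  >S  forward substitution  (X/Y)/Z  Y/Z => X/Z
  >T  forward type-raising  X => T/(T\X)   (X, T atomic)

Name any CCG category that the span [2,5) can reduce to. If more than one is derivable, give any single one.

[0,7] S   >
  [0,1] "gave" : S/N
  [1,7] N   >
    [1,5] N/(N\NP)   >
      [1,2] "park" : (N/(N\NP))/PP
      [2,5] PP   <
        [2,3] "this" : PP\NP
        [3,5] PP\(PP\NP)   >
          [3,4] "on" : (PP\(PP\NP))/PP
          [4,5] "every" : PP
    [5,7] N\NP   >
      [5,6] "often" : (N\NP)/S
      [6,7] "slowly" : S

PP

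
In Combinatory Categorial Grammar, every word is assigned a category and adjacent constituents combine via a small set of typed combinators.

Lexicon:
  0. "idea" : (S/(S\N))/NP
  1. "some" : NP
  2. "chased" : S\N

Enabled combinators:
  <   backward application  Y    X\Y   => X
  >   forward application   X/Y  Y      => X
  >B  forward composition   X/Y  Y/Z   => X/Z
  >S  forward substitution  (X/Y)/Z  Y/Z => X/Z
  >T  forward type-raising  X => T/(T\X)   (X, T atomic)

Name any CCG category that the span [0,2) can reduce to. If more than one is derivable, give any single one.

[0,3] S   >
  [0,2] S/(S\N)   >
    [0,1] "idea" : (S/(S\N))/NP
    [1,2] "some" : NP
  [2,3] "chased" : S\N

S/(S\N)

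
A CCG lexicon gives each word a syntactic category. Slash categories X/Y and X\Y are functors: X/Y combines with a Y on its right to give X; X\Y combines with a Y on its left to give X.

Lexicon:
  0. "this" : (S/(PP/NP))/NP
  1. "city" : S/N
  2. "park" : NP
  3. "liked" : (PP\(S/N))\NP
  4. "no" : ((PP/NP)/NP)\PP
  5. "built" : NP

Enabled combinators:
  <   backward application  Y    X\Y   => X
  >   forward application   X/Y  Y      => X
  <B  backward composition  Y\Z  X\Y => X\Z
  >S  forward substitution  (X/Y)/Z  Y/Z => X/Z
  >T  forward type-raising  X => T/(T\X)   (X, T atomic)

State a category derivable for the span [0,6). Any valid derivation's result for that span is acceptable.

S

[0,6] S   >
  [0,5] S/NP   >S
    [0,1] "this" : (S/(PP/NP))/NP
    [1,5] (PP/NP)/NP   <
      [1,4] PP   <
        [1,2] "city" : S/N
        [2,4] PP\(S/N)   <
          [2,3] "park" : NP
          [3,4] "liked" : (PP\(S/N))\NP
      [4,5] "no" : ((PP/NP)/NP)\PP
  [5,6] "built" : NP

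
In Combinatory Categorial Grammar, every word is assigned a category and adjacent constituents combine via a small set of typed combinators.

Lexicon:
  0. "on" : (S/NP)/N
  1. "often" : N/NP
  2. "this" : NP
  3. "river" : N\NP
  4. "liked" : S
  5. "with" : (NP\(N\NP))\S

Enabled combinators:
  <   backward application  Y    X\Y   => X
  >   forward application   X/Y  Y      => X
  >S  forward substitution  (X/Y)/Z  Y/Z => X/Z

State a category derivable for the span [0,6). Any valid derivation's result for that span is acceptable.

S

[0,6] S   >
  [0,3] S/NP   >
    [0,1] "on" : (S/NP)/N
    [1,3] N   >
      [1,2] "often" : N/NP
      [2,3] "this" : NP
  [3,6] NP   <
    [3,4] "river" : N\NP
    [4,6] NP\(N\NP)   <
      [4,5] "liked" : S
      [5,6] "with" : (NP\(N\NP))\S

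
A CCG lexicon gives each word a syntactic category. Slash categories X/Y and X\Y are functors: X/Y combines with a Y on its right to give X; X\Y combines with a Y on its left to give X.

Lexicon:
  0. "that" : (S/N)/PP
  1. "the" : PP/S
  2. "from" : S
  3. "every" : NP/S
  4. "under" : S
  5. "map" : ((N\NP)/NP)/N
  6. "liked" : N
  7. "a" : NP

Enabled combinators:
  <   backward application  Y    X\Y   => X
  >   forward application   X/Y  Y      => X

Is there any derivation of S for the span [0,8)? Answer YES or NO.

YES

[0,8] S   >
  [0,3] S/N   >
    [0,1] "that" : (S/N)/PP
    [1,3] PP   >
      [1,2] "the" : PP/S
      [2,3] "from" : S
  [3,8] N   <
    [3,5] NP   >
      [3,4] "every" : NP/S
      [4,5] "under" : S
    [5,8] N\NP   >
      [5,7] (N\NP)/NP   >
        [5,6] "map" : ((N\NP)/NP)/N
        [6,7] "liked" : N
      [7,8] "a" : NP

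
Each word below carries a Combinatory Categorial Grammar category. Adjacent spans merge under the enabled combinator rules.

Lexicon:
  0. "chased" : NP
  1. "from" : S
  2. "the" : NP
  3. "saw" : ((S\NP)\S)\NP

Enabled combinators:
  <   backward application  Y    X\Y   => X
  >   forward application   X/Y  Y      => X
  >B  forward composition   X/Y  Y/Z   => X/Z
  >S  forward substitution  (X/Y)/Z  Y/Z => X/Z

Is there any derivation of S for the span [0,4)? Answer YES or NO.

[0,4] S   <
  [0,1] "chased" : NP
  [1,4] S\NP   <
    [1,2] "from" : S
    [2,4] (S\NP)\S   <
      [2,3] "the" : NP
      [3,4] "saw" : ((S\NP)\S)\NP

YES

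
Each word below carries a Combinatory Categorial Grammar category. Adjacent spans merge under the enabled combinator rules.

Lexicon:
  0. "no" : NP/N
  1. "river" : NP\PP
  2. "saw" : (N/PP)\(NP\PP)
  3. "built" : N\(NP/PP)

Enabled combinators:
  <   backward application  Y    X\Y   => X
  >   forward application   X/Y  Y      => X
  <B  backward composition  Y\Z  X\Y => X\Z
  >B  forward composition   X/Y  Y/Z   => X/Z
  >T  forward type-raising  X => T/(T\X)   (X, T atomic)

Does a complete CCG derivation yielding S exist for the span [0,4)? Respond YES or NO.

NP/N NP\PP (N/PP)\(NP\PP) N\(NP/PP)
CKY chart[0,4] = {N, N/(N\N), NP/(NP\N), PP/(PP\N), S/(S\N)}; S ∉ chart

NO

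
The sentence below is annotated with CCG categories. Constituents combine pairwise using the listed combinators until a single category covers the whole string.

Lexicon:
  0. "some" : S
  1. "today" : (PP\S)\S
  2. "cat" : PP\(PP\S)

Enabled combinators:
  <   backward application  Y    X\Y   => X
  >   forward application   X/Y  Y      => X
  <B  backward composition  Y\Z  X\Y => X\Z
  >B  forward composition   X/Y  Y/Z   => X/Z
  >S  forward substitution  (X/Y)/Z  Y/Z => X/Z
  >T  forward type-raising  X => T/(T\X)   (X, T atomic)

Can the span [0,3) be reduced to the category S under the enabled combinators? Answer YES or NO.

S (PP\S)\S PP\(PP\S)
CKY chart[0,3] = {N/(N\PP), NP/(NP\PP), PP, PP/(PP\PP), S/(S\PP)}; S ∉ chart

NO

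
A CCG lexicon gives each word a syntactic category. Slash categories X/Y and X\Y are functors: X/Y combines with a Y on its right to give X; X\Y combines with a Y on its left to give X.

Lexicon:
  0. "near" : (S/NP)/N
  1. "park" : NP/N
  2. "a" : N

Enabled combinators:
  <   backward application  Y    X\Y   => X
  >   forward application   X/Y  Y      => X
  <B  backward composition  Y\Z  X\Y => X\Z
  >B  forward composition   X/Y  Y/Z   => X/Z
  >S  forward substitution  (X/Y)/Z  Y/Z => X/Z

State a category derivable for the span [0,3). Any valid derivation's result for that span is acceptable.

S

[0,3] S   >
  [0,2] S/N   >S
    [0,1] "near" : (S/NP)/N
    [1,2] "park" : NP/N
  [2,3] "a" : N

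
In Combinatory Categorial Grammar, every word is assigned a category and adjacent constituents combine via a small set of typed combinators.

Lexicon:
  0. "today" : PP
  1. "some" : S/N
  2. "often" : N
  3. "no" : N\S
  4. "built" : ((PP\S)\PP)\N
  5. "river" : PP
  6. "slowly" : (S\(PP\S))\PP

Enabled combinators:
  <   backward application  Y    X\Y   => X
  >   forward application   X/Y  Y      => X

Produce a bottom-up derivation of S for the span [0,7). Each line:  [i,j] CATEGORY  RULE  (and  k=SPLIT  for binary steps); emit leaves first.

[0,1] PP  lex  "today"
[1,2] S/N  lex  "some"
[2,3] N  lex  "often"
[1,3] S  >  k=2
[3,4] N\S  lex  "no"
[1,4] N  <  k=3
[4,5] ((PP\S)\PP)\N  lex  "built"
[1,5] (PP\S)\PP  <  k=4
[0,5] PP\S  <  k=1
[5,6] PP  lex  "river"
[6,7] (S\(PP\S))\PP  lex  "slowly"
[5,7] S\(PP\S)  <  k=6
[0,7] S  <  k=5

[0,7] S   <
  [0,5] PP\S   <
    [0,1] "today" : PP
    [1,5] (PP\S)\PP   <
      [1,4] N   <
        [1,3] S   >
          [1,2] "some" : S/N
          [2,3] "often" : N
        [3,4] "no" : N\S
      [4,5] "built" : ((PP\S)\PP)\N
  [5,7] S\(PP\S)   <
    [5,6] "river" : PP
    [6,7] "slowly" : (S\(PP\S))\PP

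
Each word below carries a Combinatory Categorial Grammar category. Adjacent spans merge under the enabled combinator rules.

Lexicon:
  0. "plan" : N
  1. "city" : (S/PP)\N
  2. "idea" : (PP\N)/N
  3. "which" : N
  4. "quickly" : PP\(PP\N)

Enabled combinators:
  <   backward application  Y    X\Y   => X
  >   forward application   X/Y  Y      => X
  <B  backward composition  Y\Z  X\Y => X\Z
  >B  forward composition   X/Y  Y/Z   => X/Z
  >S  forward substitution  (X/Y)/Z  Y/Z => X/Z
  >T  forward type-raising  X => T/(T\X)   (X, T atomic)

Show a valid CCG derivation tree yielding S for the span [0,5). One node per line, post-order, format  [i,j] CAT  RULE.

[0,1] N  lex  "plan"
[1,2] (S/PP)\N  lex  "city"
[0,2] S/PP  <  k=1
[2,3] (PP\N)/N  lex  "idea"
[3,4] N  lex  "which"
[2,4] PP\N  >  k=3
[4,5] PP\(PP\N)  lex  "quickly"
[2,5] PP  <  k=4
[0,5] S  >  k=2

[0,5] S   >
  [0,2] S/PP   <
    [0,1] "plan" : N
    [1,2] "city" : (S/PP)\N
  [2,5] PP   <
    [2,4] PP\N   >
      [2,3] "idea" : (PP\N)/N
      [3,4] "which" : N
    [4,5] "quickly" : PP\(PP\N)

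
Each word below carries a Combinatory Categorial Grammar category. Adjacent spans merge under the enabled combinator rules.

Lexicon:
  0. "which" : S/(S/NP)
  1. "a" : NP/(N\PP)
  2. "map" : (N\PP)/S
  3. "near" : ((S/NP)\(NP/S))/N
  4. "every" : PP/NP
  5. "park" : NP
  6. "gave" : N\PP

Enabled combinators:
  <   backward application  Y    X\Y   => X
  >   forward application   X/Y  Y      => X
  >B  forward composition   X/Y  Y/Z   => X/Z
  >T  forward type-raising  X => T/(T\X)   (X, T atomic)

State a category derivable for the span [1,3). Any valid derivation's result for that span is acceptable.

[0,7] S   >
  [0,1] "which" : S/(S/NP)
  [1,7] S/NP   <
    [1,3] NP/S   >B
      [1,2] "a" : NP/(N\PP)
      [2,3] "map" : (N\PP)/S
    [3,7] (S/NP)\(NP/S)   >
      [3,4] "near" : ((S/NP)\(NP/S))/N
      [4,7] N   <
        [4,6] PP   >
          [4,5] "every" : PP/NP
          [5,6] "park" : NP
        [6,7] "gave" : N\PP

NP/S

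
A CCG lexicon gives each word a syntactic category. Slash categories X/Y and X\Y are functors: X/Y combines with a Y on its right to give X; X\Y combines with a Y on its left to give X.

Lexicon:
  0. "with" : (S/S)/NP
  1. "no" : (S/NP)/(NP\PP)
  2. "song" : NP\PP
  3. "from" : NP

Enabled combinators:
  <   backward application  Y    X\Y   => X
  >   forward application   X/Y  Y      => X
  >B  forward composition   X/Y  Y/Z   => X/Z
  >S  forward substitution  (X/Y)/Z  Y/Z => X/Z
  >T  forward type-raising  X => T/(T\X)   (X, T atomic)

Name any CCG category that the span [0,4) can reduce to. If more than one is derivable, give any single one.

S

[0,4] S   >
  [0,3] S/NP   >S
    [0,1] "with" : (S/S)/NP
    [1,3] S/NP   >
      [1,2] "no" : (S/NP)/(NP\PP)
      [2,3] "song" : NP\PP
  [3,4] "from" : NP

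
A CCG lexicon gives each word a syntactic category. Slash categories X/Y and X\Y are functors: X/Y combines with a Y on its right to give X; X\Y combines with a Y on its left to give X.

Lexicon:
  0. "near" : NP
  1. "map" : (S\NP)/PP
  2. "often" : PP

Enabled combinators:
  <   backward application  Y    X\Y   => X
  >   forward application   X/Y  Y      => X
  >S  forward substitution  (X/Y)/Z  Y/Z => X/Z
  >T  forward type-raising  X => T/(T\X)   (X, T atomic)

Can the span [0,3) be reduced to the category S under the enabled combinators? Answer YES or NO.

YES

[0,3] S   <
  [0,1] "near" : NP
  [1,3] S\NP   >
    [1,2] "map" : (S\NP)/PP
    [2,3] "often" : PP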